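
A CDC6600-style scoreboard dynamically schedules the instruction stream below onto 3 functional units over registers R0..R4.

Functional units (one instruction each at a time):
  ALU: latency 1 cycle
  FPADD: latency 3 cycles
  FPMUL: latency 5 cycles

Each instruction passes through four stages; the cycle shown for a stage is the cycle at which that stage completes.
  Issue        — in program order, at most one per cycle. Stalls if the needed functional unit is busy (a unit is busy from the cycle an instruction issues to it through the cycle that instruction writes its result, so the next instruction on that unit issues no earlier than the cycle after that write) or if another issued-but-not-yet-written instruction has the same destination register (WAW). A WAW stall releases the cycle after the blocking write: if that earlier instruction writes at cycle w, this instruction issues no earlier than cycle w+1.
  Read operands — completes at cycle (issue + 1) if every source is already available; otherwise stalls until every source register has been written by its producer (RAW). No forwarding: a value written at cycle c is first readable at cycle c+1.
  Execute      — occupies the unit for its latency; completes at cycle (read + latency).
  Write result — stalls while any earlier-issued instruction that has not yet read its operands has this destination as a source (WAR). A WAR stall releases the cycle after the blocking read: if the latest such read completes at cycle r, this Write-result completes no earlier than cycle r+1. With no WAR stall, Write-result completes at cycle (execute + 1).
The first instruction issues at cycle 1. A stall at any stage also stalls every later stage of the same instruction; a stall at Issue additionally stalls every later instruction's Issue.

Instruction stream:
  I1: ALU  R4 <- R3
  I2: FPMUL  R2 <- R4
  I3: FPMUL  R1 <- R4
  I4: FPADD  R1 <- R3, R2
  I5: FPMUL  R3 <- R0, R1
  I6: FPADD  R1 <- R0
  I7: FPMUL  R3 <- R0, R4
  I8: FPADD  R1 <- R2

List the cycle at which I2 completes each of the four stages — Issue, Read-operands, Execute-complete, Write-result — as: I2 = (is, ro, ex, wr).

I2 = (2, 5, 10, 11)

  I1 | 1 | 2 | 3 | 4
  I2 | 2 | 5 | 10 | 11   RAW R4: wait I1 write@4
  I3 | 12 | 13 | 18 | 19   struct: FPMUL busy until I2 writes@11
  I4 | 20 | 21 | 24 | 25   WAW R1: wait I3 write@19
  I5 | 21 | 26 | 31 | 32   RAW R1: wait I4 write@25
  I6 | 26 | 27 | 30 | 31   struct: FPADD busy until I4 writes@25
  I7 | 33 | 34 | 39 | 40   struct: FPMUL busy until I5 writes@32
  I8 | 34 | 35 | 38 | 39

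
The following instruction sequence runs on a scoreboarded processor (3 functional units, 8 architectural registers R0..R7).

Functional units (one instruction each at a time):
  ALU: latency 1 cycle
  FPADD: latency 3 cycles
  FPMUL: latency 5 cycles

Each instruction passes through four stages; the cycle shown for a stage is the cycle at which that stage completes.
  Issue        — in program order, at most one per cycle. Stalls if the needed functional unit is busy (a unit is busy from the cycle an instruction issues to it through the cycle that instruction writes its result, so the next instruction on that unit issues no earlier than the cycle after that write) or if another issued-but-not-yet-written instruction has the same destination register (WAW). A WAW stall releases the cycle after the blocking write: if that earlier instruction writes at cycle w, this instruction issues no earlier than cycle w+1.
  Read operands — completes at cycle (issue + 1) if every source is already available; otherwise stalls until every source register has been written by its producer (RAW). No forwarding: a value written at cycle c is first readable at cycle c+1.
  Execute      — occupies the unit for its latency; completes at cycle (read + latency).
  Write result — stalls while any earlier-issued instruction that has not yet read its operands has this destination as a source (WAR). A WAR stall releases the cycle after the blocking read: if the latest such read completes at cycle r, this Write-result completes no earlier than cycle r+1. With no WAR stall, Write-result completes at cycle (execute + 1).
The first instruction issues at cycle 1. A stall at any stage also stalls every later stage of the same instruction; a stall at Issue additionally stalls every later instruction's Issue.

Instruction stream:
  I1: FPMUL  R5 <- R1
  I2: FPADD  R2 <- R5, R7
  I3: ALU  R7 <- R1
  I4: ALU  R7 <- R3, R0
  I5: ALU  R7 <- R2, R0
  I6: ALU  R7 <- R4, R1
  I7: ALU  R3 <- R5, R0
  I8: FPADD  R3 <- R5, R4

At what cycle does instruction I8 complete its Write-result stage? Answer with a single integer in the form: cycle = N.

cycle = 32

[1] I1→FPMUL
[2] I1 RO, I2→FPADD
[3] I3→ALU
[4] I3 RO
[5] I3 EX
[7] I1 EX
[8] I1 WR R5
[9] I2 RO
[10] I3 WR R7
[11] I4→ALU
[12] I2 EX, I4 RO
[13] I2 WR R2, I4 EX
[14] I4 WR R7
[15] I5→ALU
[16] I5 RO
[17] I5 EX
[18] I5 WR R7
[19] I6→ALU
[20] I6 RO
[21] I6 EX
[22] I6 WR R7
[23] I7→ALU
[24] I7 RO
[25] I7 EX
[26] I7 WR R3
[27] I8→FPADD
[28] I8 RO
[31] I8 EX
[32] I8 WR R3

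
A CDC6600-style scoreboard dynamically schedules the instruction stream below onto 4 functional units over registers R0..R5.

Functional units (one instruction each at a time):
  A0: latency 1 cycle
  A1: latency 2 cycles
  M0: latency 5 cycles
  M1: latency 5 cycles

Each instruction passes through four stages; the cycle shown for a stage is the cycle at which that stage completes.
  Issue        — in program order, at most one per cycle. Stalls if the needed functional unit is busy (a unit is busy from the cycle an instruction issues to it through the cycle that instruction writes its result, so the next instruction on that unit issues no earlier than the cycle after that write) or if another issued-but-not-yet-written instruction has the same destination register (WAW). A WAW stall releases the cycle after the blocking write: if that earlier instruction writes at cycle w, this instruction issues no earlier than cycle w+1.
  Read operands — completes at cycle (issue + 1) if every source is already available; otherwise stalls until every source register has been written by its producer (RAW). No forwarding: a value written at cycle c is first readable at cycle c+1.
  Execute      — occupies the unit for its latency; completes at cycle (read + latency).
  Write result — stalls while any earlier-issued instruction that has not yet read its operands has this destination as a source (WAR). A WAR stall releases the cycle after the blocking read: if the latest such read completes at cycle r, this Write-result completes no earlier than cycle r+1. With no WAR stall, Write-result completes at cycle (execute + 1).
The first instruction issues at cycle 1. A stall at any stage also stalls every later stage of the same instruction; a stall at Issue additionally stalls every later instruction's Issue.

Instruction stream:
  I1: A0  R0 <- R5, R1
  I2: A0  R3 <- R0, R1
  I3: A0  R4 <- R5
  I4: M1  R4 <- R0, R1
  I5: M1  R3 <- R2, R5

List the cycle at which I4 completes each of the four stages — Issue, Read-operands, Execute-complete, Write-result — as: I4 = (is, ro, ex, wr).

I4 = (13, 14, 19, 20)

c1: I1 dispatched to A0
c2: I1 operands ready
c3: I1 complete
c4: R0←I1
c5: I2 dispatched to A0
c6: I2 operands ready
c7: I2 complete
c8: R3←I2
c9: I3 dispatched to A0
c10: I3 operands ready
c11: I3 complete
c12: R4←I3
c13: I4 dispatched to M1
c14: I4 operands ready
c19: I4 complete
c20: R4←I4
c21: I5 dispatched to M1
c22: I5 operands ready
c27: I5 complete
c28: R3←I5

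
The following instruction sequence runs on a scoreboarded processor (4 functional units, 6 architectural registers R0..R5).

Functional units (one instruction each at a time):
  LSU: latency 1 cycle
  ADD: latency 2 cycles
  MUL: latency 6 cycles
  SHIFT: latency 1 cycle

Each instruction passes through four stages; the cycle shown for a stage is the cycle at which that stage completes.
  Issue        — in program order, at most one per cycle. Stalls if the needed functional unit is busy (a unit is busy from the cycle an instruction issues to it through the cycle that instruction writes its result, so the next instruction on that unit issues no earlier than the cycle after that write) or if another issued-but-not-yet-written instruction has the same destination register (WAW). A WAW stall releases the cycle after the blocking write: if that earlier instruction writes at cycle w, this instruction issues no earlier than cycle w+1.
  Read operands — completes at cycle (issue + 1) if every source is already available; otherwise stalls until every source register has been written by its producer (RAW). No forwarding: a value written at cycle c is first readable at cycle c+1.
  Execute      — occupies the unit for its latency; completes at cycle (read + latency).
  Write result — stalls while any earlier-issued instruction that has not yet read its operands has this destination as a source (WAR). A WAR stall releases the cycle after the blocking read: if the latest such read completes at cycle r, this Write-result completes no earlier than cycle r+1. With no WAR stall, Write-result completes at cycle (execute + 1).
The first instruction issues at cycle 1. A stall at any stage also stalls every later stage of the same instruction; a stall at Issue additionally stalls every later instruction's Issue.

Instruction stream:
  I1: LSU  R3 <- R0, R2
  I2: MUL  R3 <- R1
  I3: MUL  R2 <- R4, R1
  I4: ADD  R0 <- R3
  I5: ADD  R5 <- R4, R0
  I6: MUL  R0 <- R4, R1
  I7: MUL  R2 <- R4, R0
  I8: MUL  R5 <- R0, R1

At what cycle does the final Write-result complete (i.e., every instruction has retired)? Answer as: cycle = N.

cycle = 49

cycle 1: I1 dispatched to LSU
cycle 2: I1 operands ready
cycle 3: I1 complete
cycle 4: R3←I1
cycle 5: I2 dispatched to MUL
cycle 6: I2 operands ready
cycle 12: I2 complete
cycle 13: R3←I2
cycle 14: I3 dispatched to MUL
cycle 15: I3 operands ready · I4 dispatched to ADD
cycle 16: I4 operands ready
cycle 18: I4 complete
cycle 19: R0←I4
cycle 20: I5 dispatched to ADD
cycle 21: I3 complete · I5 operands ready
cycle 22: R2←I3
cycle 23: I5 complete · I6 dispatched to MUL
cycle 24: R5←I5 · I6 operands ready
cycle 30: I6 complete
cycle 31: R0←I6
cycle 32: I7 dispatched to MUL
cycle 33: I7 operands ready
cycle 39: I7 complete
cycle 40: R2←I7
cycle 41: I8 dispatched to MUL
cycle 42: I8 operands ready
cycle 48: I8 complete
cycle 49: R5←I8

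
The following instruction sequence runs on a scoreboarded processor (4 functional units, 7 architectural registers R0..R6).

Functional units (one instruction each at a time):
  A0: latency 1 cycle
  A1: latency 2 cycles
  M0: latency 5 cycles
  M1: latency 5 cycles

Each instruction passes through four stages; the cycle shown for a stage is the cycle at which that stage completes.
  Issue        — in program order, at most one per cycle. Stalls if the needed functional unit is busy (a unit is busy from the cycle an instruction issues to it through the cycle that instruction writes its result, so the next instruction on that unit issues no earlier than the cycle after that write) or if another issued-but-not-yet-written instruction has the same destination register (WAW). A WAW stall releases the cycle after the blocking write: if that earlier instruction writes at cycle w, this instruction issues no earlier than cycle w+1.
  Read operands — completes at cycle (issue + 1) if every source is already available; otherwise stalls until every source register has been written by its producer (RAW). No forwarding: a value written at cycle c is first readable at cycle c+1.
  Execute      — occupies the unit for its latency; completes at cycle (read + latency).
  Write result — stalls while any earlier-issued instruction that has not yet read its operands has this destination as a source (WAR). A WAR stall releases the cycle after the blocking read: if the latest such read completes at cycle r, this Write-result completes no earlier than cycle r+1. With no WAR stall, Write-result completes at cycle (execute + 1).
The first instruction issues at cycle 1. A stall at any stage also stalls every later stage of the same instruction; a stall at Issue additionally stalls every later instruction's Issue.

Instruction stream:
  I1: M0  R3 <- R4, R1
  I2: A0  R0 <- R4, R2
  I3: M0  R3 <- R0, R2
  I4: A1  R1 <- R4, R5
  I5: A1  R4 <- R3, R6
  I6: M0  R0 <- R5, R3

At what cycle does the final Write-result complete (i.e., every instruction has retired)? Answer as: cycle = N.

cycle = 24

cycle 1: issue I1 (M0)
cycle 2: I1 read-ops | issue I2 (A0)
cycle 3: I2 read-ops
cycle 4: I2 finished on A0
cycle 5: I2→R0
cycle 7: I1 finished on M0
cycle 8: I1→R3
cycle 9: issue I3 (M0)
cycle 10: I3 read-ops | issue I4 (A1)
cycle 11: I4 read-ops
cycle 13: I4 finished on A1
cycle 14: I4→R1
cycle 15: I3 finished on M0 | issue I5 (A1)
cycle 16: I3→R3
cycle 17: I5 read-ops | issue I6 (M0)
cycle 18: I6 read-ops
cycle 19: I5 finished on A1
cycle 20: I5→R4
cycle 23: I6 finished on M0
cycle 24: I6→R0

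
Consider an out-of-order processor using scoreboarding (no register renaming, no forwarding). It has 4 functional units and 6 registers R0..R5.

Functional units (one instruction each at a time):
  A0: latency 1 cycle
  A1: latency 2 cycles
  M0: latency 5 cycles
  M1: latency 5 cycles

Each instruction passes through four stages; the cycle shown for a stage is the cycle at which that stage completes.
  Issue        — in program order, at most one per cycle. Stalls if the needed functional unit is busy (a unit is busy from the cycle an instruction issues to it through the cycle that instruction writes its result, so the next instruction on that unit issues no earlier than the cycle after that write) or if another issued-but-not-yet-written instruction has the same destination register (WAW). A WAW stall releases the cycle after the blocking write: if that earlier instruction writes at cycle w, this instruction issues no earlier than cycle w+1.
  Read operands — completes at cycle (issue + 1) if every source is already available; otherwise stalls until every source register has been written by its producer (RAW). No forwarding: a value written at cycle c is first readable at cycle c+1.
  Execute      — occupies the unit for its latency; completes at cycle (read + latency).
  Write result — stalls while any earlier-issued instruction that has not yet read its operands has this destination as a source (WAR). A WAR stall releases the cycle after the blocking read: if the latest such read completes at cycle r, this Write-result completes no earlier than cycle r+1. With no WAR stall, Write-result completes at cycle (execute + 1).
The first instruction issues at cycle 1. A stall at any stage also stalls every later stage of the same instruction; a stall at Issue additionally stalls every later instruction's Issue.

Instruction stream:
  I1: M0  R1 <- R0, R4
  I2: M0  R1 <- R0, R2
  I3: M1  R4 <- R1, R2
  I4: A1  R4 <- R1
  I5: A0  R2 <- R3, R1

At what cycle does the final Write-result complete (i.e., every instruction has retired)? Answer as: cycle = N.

cycle = 28

cycle 1: issue I1 (M0)
cycle 2: I1 read-ops
cycle 7: I1 finished on M0
cycle 8: I1→R1
cycle 9: issue I2 (M0)
cycle 10: I2 read-ops | issue I3 (M1)
cycle 15: I2 finished on M0
cycle 16: I2→R1
cycle 17: I3 read-ops
cycle 22: I3 finished on M1
cycle 23: I3→R4
cycle 24: issue I4 (A1)
cycle 25: I4 read-ops | issue I5 (A0)
cycle 26: I5 read-ops
cycle 27: I4 finished on A1 | I5 finished on A0
cycle 28: I4→R4 | I5→R2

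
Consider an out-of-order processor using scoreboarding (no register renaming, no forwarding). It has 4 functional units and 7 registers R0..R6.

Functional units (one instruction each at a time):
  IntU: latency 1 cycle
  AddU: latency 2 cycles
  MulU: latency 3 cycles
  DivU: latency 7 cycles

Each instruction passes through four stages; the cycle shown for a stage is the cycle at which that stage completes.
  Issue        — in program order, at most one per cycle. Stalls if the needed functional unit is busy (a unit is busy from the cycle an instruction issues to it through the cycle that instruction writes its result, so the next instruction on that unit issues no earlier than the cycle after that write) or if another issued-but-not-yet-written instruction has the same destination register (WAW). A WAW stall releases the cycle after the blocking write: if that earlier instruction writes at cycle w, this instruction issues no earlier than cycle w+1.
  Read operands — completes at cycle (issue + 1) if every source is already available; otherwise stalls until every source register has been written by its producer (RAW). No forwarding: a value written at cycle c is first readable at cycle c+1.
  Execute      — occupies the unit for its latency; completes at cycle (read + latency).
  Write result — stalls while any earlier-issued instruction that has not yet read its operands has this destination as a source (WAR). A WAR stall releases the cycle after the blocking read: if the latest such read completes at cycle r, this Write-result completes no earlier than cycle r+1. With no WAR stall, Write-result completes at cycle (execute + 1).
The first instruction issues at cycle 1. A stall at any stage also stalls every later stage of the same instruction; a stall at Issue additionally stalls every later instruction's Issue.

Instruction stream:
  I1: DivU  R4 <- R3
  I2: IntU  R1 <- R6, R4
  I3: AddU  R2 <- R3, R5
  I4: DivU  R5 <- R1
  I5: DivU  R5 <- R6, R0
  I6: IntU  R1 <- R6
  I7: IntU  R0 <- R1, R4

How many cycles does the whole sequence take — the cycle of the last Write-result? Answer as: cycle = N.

cycle = 32

I1 -> (1, 2, 9, 10)
I2 -> (2, 11, 12, 13)  // RAW R4: wait I1 write@10
I3 -> (3, 4, 6, 7)
I4 -> (11, 14, 21, 22)  // struct: DivU busy until I1 writes@10, RAW R1: wait I2 write@13
I5 -> (23, 24, 31, 32)  // struct: DivU busy until I4 writes@22
I6 -> (24, 25, 26, 27)
I7 -> (28, 29, 30, 31)  // struct: IntU busy until I6 writes@27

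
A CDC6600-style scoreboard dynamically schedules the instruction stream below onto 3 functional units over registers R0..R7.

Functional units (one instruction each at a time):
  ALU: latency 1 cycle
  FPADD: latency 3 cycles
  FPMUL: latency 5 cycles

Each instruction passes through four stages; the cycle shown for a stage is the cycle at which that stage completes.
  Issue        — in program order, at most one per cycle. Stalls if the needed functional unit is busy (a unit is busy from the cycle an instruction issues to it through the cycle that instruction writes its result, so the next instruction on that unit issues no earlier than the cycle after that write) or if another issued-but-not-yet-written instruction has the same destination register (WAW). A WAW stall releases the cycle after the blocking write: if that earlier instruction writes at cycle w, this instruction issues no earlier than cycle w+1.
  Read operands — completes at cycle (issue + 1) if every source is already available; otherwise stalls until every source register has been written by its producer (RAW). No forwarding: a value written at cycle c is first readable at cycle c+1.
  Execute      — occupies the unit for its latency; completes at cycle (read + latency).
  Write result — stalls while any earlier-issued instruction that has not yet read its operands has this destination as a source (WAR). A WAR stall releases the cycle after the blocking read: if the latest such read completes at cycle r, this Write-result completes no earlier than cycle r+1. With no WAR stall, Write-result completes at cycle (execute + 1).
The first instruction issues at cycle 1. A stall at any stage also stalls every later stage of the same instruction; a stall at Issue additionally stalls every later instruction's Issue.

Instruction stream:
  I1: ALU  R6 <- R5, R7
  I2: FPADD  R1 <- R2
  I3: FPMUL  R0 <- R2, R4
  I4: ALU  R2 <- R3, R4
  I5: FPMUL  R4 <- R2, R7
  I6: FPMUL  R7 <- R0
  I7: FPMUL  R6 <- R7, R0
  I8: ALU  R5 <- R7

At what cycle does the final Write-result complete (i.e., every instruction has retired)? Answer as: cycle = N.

1) issue 1, read 2, done 3, write 4
2) issue 2, read 3, done 6, write 7
3) issue 3, read 4, done 9, write 10
4) issue 5, read 6, done 7, write 8  <struct: ALU busy until I1 writes@4>
5) issue 11, read 12, done 17, write 18  <struct: FPMUL busy until I3 writes@10>
6) issue 19, read 20, done 25, write 26  <struct: FPMUL busy until I5 writes@18>
7) issue 27, read 28, done 33, write 34  <struct: FPMUL busy until I6 writes@26>
8) issue 28, read 29, done 30, write 31

cycle = 34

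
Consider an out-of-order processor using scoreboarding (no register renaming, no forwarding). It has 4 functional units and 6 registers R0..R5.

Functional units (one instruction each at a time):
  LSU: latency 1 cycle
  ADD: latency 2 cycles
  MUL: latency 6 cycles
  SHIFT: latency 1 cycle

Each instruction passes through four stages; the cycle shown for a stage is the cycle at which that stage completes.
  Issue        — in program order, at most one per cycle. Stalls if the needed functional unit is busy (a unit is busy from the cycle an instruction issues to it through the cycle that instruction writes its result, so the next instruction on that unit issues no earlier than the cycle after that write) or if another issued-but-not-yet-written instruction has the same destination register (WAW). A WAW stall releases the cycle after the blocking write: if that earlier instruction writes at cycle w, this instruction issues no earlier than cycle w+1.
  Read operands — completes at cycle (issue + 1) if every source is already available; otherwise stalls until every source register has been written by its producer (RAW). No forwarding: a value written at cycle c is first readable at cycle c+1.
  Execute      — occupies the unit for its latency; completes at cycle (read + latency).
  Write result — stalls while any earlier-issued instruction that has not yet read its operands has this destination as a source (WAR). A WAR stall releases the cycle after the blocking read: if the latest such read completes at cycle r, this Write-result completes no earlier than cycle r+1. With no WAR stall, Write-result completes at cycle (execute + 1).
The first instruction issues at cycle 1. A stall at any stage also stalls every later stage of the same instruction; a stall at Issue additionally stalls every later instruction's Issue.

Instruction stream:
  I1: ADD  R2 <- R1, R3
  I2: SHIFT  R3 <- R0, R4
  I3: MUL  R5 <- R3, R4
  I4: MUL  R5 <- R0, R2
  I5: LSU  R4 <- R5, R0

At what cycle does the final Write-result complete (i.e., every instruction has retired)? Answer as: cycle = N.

I1 -> (1, 2, 4, 5)
I2 -> (2, 3, 4, 5)
I3 -> (3, 6, 12, 13)  // RAW R3: wait I2 write@5
I4 -> (14, 15, 21, 22)  // struct: MUL busy until I3 writes@13
I5 -> (15, 23, 24, 25)  // RAW R5: wait I4 write@22

cycle = 25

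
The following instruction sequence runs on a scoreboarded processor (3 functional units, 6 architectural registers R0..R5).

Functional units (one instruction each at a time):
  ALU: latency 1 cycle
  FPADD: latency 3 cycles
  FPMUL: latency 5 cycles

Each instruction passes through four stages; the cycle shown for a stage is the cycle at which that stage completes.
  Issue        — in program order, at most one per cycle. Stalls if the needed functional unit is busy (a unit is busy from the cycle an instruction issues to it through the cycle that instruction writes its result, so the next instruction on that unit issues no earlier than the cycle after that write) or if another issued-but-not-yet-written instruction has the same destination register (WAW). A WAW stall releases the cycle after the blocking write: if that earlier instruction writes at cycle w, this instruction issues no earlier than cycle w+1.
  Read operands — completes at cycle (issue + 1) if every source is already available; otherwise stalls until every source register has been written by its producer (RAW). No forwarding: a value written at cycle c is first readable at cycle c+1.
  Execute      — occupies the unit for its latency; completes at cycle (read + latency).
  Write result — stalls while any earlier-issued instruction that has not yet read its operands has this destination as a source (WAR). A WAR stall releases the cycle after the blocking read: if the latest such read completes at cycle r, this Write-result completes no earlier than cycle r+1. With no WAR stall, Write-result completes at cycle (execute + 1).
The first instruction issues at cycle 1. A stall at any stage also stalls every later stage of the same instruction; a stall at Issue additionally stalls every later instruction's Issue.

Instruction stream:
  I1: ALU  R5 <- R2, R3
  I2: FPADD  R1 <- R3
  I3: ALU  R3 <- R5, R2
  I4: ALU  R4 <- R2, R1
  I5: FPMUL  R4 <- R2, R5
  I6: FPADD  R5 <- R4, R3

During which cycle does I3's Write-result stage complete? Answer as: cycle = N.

cycle = 8

cycle 1: I1 issues→ALU
cycle 2: I1 reads | I2 issues→FPADD
cycle 3: I1 exec-done | I2 reads
cycle 4: I1 writes R5
cycle 5: I3 issues→ALU
cycle 6: I2 exec-done | I3 reads
cycle 7: I2 writes R1 | I3 exec-done
cycle 8: I3 writes R3
cycle 9: I4 issues→ALU
cycle 10: I4 reads
cycle 11: I4 exec-done
cycle 12: I4 writes R4
cycle 13: I5 issues→FPMUL
cycle 14: I5 reads | I6 issues→FPADD
cycle 19: I5 exec-done
cycle 20: I5 writes R4
cycle 21: I6 reads
cycle 24: I6 exec-done
cycle 25: I6 writes R5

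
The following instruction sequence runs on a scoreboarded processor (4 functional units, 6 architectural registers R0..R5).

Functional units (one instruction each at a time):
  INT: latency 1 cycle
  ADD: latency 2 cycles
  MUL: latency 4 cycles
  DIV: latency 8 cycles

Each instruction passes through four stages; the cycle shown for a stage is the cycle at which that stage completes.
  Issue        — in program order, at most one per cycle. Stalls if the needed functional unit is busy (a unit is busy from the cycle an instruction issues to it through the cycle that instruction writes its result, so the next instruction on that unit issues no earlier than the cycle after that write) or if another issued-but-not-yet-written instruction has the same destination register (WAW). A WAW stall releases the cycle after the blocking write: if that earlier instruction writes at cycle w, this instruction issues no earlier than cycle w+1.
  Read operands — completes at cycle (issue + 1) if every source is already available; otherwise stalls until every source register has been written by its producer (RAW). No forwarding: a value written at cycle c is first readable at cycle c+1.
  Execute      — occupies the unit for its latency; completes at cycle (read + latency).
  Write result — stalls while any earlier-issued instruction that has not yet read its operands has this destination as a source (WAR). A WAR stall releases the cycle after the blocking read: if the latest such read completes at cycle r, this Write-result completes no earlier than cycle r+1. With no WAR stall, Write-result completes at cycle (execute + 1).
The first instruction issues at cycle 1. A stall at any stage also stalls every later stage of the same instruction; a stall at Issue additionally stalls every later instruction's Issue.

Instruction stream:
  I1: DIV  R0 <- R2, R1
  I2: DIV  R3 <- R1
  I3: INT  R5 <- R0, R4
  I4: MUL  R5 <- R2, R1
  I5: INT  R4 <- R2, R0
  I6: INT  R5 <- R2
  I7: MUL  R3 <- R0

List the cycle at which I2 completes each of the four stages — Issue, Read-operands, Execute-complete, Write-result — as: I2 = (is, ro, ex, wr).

I2 = (12, 13, 21, 22)

I1: IS=1 RO=2 EX=10 WR=11
I2: IS=12 RO=13 EX=21 WR=22  [struct: DIV busy until I1 writes@11]
I3: IS=13 RO=14 EX=15 WR=16
I4: IS=17 RO=18 EX=22 WR=23  [WAW R5: wait I3 write@16]
I5: IS=18 RO=19 EX=20 WR=21
I6: IS=24 RO=25 EX=26 WR=27  [WAW R5: wait I4 write@23]
I7: IS=25 RO=26 EX=30 WR=31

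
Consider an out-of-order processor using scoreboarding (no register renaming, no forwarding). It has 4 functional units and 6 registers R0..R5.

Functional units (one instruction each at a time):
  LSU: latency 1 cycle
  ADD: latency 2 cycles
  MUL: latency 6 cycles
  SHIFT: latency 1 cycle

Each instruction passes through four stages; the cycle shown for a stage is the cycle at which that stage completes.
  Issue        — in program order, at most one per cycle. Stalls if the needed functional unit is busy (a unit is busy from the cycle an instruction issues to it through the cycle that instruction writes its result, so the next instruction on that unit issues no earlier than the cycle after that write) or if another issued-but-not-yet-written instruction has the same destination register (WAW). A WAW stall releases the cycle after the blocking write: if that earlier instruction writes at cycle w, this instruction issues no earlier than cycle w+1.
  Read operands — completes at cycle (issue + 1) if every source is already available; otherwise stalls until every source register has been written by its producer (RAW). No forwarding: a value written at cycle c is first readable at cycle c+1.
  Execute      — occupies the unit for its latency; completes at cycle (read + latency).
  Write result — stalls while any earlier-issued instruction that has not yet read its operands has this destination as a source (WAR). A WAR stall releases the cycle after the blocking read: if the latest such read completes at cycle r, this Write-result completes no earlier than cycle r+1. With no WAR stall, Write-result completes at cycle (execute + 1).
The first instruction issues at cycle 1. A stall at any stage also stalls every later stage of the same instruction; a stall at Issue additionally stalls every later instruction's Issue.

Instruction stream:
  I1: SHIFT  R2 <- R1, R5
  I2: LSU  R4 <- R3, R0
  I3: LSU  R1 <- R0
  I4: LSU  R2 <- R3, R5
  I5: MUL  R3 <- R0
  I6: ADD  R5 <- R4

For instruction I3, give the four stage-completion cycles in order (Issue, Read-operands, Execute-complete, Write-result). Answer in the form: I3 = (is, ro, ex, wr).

I1  is:1  ro:2  ex:3  wr:4
I2  is:2  ro:3  ex:4  wr:5
I3  is:6  ro:7  ex:8  wr:9  — struct: LSU busy until I2 writes@5
I4  is:10  ro:11  ex:12  wr:13  — struct: LSU busy until I3 writes@9
I5  is:11  ro:12  ex:18  wr:19
I6  is:12  ro:13  ex:15  wr:16

I3 = (6, 7, 8, 9)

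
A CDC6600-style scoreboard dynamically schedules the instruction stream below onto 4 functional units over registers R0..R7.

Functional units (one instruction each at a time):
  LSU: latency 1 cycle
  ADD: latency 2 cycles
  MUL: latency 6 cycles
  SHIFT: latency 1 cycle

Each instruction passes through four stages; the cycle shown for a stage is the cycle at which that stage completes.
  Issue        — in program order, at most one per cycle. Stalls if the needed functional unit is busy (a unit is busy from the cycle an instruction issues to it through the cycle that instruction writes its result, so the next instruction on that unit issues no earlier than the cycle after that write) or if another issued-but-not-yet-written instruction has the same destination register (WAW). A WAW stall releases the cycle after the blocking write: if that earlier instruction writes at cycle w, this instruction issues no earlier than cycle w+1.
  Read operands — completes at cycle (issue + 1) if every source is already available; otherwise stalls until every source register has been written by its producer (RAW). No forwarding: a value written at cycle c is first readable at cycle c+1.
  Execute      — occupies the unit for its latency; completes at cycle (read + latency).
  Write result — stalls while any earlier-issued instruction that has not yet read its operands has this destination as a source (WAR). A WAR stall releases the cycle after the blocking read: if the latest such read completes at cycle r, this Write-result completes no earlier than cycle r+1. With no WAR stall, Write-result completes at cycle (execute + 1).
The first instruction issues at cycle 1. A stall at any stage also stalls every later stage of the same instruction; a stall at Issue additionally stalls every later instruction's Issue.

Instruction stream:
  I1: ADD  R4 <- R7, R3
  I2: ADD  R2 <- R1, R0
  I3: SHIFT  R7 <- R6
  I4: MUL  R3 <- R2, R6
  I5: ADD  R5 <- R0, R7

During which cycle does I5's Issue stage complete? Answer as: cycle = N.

I1: IS=1 RO=2 EX=4 WR=5
I2: IS=6 RO=7 EX=9 WR=10  [struct: ADD busy until I1 writes@5]
I3: IS=7 RO=8 EX=9 WR=10
I4: IS=8 RO=11 EX=17 WR=18  [RAW R2: wait I2 write@10]
I5: IS=11 RO=12 EX=14 WR=15  [struct: ADD busy until I2 writes@10]

cycle = 11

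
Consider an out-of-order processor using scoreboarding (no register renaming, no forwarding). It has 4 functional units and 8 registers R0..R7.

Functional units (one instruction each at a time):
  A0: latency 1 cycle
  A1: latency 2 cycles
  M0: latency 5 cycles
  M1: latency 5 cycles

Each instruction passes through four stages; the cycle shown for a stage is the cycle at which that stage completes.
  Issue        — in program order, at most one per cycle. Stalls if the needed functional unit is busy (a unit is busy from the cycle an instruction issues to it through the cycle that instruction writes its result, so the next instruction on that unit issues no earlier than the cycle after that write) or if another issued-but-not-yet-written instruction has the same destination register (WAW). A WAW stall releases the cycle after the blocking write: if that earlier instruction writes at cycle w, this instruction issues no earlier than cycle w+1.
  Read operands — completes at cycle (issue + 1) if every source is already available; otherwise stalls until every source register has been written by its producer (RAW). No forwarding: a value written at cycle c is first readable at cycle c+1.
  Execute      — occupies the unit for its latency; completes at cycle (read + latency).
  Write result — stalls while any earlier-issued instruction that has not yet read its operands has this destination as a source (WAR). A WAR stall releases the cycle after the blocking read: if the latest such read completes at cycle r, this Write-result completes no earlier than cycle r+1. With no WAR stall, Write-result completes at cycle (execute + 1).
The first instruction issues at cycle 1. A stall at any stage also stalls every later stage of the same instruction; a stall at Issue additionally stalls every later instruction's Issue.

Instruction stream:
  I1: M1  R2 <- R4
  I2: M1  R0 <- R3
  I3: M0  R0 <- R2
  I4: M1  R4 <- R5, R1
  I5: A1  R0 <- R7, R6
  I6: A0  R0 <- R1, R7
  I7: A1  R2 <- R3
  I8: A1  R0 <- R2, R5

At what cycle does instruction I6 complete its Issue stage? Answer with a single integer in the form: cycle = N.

cycle = 30

t=1  I1→M1
t=2  I1 RO
t=7  I1 EX
t=8  I1 WR R2
t=9  I2→M1
t=10  I2 RO
t=15  I2 EX
t=16  I2 WR R0
t=17  I3→M0
t=18  I3 RO · I4→M1
t=19  I4 RO
t=23  I3 EX
t=24  I3 WR R0 · I4 EX
t=25  I4 WR R4 · I5→A1
t=26  I5 RO
t=28  I5 EX
t=29  I5 WR R0
t=30  I6→A0
t=31  I6 RO · I7→A1
t=32  I6 EX · I7 RO
t=33  I6 WR R0
t=34  I7 EX
t=35  I7 WR R2
t=36  I8→A1
t=37  I8 RO
t=39  I8 EX
t=40  I8 WR R0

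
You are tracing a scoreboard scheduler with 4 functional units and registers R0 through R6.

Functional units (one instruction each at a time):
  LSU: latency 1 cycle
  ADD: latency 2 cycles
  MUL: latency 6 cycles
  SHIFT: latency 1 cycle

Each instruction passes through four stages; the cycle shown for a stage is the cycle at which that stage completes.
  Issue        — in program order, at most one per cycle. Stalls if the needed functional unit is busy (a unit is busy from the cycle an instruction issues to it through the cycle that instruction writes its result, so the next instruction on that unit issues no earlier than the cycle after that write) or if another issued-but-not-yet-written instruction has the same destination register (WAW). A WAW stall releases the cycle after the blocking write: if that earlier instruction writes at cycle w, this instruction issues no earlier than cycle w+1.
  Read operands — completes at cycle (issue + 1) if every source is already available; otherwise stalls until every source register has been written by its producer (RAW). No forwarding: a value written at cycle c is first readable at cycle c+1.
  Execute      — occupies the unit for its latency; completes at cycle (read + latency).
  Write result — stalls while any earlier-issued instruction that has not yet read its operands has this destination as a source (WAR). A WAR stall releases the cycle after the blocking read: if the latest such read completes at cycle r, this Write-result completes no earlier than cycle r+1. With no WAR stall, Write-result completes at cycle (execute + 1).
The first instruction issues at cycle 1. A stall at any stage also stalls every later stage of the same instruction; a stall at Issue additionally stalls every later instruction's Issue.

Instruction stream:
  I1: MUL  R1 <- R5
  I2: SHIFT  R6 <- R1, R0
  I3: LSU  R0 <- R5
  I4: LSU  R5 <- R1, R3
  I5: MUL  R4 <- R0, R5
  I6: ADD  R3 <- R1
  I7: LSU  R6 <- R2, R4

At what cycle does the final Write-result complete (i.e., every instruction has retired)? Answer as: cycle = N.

  I1 | 1 | 2 | 8 | 9
  I2 | 2 | 10 | 11 | 12   RAW R1: wait I1 write@9
  I3 | 3 | 4 | 5 | 11   WAR R0: wait I2 read@10
  I4 | 12 | 13 | 14 | 15   struct: LSU busy until I3 writes@11
  I5 | 13 | 16 | 22 | 23   RAW R5: wait I4 write@15
  I6 | 14 | 15 | 17 | 18
  I7 | 16 | 24 | 25 | 26   struct: LSU busy until I4 writes@15 · RAW R4: wait I5 write@23

cycle = 26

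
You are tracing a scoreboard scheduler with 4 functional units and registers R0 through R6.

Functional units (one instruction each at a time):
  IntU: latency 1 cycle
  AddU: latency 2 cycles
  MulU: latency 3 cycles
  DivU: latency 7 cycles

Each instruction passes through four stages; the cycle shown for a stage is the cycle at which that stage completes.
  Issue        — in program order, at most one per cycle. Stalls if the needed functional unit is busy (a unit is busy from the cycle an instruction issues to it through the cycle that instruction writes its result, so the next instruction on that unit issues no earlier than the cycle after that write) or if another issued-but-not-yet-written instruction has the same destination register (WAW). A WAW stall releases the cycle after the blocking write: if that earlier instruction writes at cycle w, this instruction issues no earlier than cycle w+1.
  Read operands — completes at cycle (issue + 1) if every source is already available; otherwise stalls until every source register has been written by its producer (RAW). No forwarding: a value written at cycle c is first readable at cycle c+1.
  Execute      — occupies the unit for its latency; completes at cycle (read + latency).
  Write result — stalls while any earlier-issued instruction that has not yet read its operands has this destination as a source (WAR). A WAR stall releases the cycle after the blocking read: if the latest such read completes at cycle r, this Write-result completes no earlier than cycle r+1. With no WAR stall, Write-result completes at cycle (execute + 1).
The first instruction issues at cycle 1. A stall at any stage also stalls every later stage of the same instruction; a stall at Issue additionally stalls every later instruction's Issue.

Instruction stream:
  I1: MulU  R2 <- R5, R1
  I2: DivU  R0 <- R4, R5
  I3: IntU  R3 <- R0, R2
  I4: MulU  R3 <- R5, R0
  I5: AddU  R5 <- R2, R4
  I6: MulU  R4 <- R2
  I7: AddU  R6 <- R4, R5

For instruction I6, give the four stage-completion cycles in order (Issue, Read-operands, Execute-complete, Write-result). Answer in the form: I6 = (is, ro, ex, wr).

I6 = (21, 22, 25, 26)

c1: I1 issues→MulU
c2: I1 reads, I2 issues→DivU
c3: I2 reads, I3 issues→IntU
c5: I1 exec-done
c6: I1 writes R2
c10: I2 exec-done
c11: I2 writes R0
c12: I3 reads
c13: I3 exec-done
c14: I3 writes R3
c15: I4 issues→MulU
c16: I4 reads, I5 issues→AddU
c17: I5 reads
c19: I4 exec-done, I5 exec-done
c20: I4 writes R3, I5 writes R5
c21: I6 issues→MulU
c22: I6 reads, I7 issues→AddU
c25: I6 exec-done
c26: I6 writes R4
c27: I7 reads
c29: I7 exec-done
c30: I7 writes R6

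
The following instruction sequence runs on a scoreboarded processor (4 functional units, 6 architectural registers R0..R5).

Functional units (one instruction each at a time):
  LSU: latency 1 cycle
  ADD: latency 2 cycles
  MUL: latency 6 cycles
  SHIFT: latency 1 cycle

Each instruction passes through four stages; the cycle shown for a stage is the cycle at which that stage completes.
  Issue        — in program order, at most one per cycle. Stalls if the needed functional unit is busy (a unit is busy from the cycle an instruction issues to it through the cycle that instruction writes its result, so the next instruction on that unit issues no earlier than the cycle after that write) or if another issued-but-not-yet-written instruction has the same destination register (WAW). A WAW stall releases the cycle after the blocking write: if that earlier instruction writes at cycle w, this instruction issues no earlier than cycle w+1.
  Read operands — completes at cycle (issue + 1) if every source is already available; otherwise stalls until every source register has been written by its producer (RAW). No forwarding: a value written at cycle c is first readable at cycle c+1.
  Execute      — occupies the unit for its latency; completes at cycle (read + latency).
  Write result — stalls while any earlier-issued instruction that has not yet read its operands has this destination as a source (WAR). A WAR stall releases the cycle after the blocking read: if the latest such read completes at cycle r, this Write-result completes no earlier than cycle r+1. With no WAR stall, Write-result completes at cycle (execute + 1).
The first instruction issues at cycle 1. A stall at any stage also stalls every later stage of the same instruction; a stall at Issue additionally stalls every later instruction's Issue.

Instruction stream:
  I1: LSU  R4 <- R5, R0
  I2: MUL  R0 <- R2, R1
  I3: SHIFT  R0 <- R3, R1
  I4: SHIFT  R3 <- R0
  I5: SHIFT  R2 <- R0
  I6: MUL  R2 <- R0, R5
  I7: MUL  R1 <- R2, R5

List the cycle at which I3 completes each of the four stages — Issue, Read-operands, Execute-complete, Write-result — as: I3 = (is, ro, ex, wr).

I1 -> (1, 2, 3, 4)
I2 -> (2, 3, 9, 10)
I3 -> (11, 12, 13, 14)  // WAW R0: wait I2 write@10
I4 -> (15, 16, 17, 18)  // struct: SHIFT busy until I3 writes@14
I5 -> (19, 20, 21, 22)  // struct: SHIFT busy until I4 writes@18
I6 -> (23, 24, 30, 31)  // WAW R2: wait I5 write@22
I7 -> (32, 33, 39, 40)  // struct: MUL busy until I6 writes@31

I3 = (11, 12, 13, 14)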